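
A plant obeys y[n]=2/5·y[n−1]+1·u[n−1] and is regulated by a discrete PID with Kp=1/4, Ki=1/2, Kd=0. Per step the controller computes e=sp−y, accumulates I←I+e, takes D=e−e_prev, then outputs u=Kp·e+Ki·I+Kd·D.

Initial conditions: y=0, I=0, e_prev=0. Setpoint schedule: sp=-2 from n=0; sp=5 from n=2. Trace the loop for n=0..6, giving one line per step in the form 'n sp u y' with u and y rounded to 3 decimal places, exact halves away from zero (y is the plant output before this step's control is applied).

0 -2 -1.500 0.000
1 -2 -1.375 -1.500
2 5 3.981 -1.975
3 5 3.594 3.191
4 5 3.239 4.871
5 5 3.066 5.187
6 5 3.007 5.141

(exact arithmetic carried between steps; '≈' marks a value shown rounded to 6 d.p. or computed from one; I and e_prev carry over from the previous line; the table rounds u and y to 3 d.p., halves away from zero)
n=0: y=0, sp=-2, e=sp−y=-2; I=-2, D=e−e_prev=-2; u=1/4·(-2)+1/2·(-2)+0·(-2)=-1.5; next y=2/5·0+1·(-1.5)=-1.5
n=1: y=-1.5, sp=-2, e=sp−y=-0.5; I=-2.5, D=e−e_prev=1.5; u=1/4·(-0.5)+1/2·(-2.5)+0·1.5=-1.375; next y=2/5·(-1.5)+1·(-1.375)=-1.975
n=2: y=-1.975, sp=5, e=sp−y=6.975; I=4.475, D=e−e_prev=7.475; u=1/4·6.975+1/2·4.475+0·7.475=3.98125; next y=2/5·(-1.975)+1·3.98125=3.19125
n=3: y=3.19125, sp=5, e=sp−y=1.80875; I=6.28375, D=e−e_prev=-5.16625; u=1/4·1.80875+1/2·6.28375+0·(-5.16625)≈3.594063; next y=2/5·3.19125+1·3.594063≈4.870563
n=4: y≈4.870563, sp=5, e=sp−y≈0.129438; I≈6.413188, D=e−e_prev≈-1.679313; u=1/4·0.129438+1/2·6.413188+0·(-1.679313)≈3.238953; next y=2/5·4.870563+1·3.238953≈5.187178
n=5: y≈5.187178, sp=5, e=sp−y≈-0.187178; I≈6.226009, D=e−e_prev≈-0.316616; u=1/4·(-0.187178)+1/2·6.226009+0·(-0.316616)≈3.066210; next y=2/5·5.187178+1·3.066210≈5.141081
n=6: y≈5.141081, sp=5, e=sp−y≈-0.141081; I≈6.084928, D=e−e_prev≈0.046097; u=1/4·(-0.141081)+1/2·6.084928+0·0.046097≈3.007194; next y=2/5·5.141081+1·3.007194≈5.063626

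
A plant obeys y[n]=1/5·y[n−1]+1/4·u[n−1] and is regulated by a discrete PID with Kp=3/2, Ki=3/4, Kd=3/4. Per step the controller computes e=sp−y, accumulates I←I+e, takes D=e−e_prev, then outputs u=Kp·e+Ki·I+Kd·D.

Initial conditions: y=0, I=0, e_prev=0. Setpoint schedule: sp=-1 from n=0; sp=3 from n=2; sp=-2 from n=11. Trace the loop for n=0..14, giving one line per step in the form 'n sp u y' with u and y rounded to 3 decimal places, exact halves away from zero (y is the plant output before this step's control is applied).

(exact arithmetic carried between steps; '≈' marks a value shown rounded to 6 d.p. or computed from one; I and e_prev carry over from the previous line; the table rounds u and y to 3 d.p., halves away from zero)
n=0: y=0, sp=-1, e=sp−y=-1; I=-1, D=e−e_prev=-1; u=3/2·(-1)+3/4·(-1)+3/4·(-1)=-3; next y=1/5·0+1/4·(-3)=-0.75
n=1: y=-0.75, sp=-1, e=sp−y=-0.25; I=-1.25, D=e−e_prev=0.75; u=3/2·(-0.25)+3/4·(-1.25)+3/4·0.75=-0.75; next y=1/5·(-0.75)+1/4·(-0.75)=-0.3375
n=2: y=-0.3375, sp=3, e=sp−y=3.3375; I=2.0875, D=e−e_prev=3.5875; u=3/2·3.3375+3/4·2.0875+3/4·3.5875=9.2625; next y=1/5·(-0.3375)+1/4·9.2625=2.248125
n=3: y=2.248125, sp=3, e=sp−y=0.751875; I=2.839375, D=e−e_prev=-2.585625; u=3/2·0.751875+3/4·2.839375+3/4·(-2.585625)=1.318125; next y=1/5·2.248125+1/4·1.318125≈0.779156
n=4: y≈0.779156, sp=3, e=sp−y≈2.220844; I≈5.060219, D=e−e_prev≈1.468969; u=3/2·2.220844+3/4·5.060219+3/4·1.468969≈8.228156; next y=1/5·0.779156+1/4·8.228156≈2.212870
n=5: y≈2.212870, sp=3, e=sp−y≈0.787130; I≈5.847348, D=e−e_prev≈-1.433714; u=3/2·0.787130+3/4·5.847348+3/4·(-1.433714)≈4.490920; next y=1/5·2.212870+1/4·4.490920≈1.565304
n=6: y≈1.565304, sp=3, e=sp−y≈1.434696; I≈7.282044, D=e−e_prev≈0.647566; u=3/2·1.434696+3/4·7.282044+3/4·0.647566≈8.099252; next y=1/5·1.565304+1/4·8.099252≈2.337874
n=7: y≈2.337874, sp=3, e=sp−y≈0.662126; I≈7.944171, D=e−e_prev≈-0.772570; u=3/2·0.662126+3/4·7.944171+3/4·(-0.772570)≈6.371890; next y=1/5·2.337874+1/4·6.371890≈2.060547
n=8: y≈2.060547, sp=3, e=sp−y≈0.939453; I≈8.883623, D=e−e_prev≈0.277326; u=3/2·0.939453+3/4·8.883623+3/4·0.277326≈8.279891; next y=1/5·2.060547+1/4·8.279891≈2.482082
n=9: y≈2.482082, sp=3, e=sp−y≈0.517918; I≈9.401541, D=e−e_prev≈-0.421535; u=3/2·0.517918+3/4·9.401541+3/4·(-0.421535)≈7.511881; next y=1/5·2.482082+1/4·7.511881≈2.374387
n=10: y≈2.374387, sp=3, e=sp−y≈0.625613; I≈10.027154, D=e−e_prev≈0.107696; u=3/2·0.625613+3/4·10.027154+3/4·0.107696≈8.539557; next y=1/5·2.374387+1/4·8.539557≈2.609767
n=11: y≈2.609767, sp=-2, e=sp−y≈-4.609767; I≈5.417388, D=e−e_prev≈-5.235380; u=3/2·(-4.609767)+3/4·5.417388+3/4·(-5.235380)≈-6.778144; next y=1/5·2.609767+1/4·(-6.778144)≈-1.172583
n=12: y≈-1.172583, sp=-2, e=sp−y≈-0.827417; I≈4.589970, D=e−e_prev≈3.782349; u=3/2·(-0.827417)+3/4·4.589970+3/4·3.782349≈5.038114; next y=1/5·(-1.172583)+1/4·5.038114≈1.025012
n=13: y≈1.025012, sp=-2, e=sp−y≈-3.025012; I≈1.564958, D=e−e_prev≈-2.197595; u=3/2·(-3.025012)+3/4·1.564958+3/4·(-2.197595)≈-5.011995; next y=1/5·1.025012+1/4·(-5.011995)≈-1.047996
n=14: y≈-1.047996, sp=-2, e=sp−y≈-0.952004; I≈0.612955, D=e−e_prev≈2.073008; u=3/2·(-0.952004)+3/4·0.612955+3/4·2.073008≈0.586467; next y=1/5·(-1.047996)+1/4·0.586467≈-0.062983

0 -1 -3.000 0.000
1 -1 -0.750 -0.750
2 3 9.263 -0.338
3 3 1.318 2.248
4 3 8.228 0.779
5 3 4.491 2.213
6 3 8.099 1.565
7 3 6.372 2.338
8 3 8.280 2.061
9 3 7.512 2.482
10 3 8.540 2.374
11 -2 -6.778 2.610
12 -2 5.038 -1.173
13 -2 -5.012 1.025
14 -2 0.586 -1.048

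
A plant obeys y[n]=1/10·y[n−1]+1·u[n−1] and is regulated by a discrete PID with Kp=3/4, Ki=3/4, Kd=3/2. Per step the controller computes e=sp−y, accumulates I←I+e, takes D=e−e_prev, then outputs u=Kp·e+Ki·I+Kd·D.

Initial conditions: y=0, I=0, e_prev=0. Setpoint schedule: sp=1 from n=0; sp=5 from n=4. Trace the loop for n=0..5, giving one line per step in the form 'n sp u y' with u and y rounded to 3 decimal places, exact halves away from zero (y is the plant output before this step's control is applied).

(exact arithmetic carried between steps; '≈' marks a value shown rounded to 6 d.p. or computed from one; I and e_prev carry over from the previous line; the table rounds u and y to 3 d.p., halves away from zero)
n=0: y=0, sp=1, e=sp−y=1; I=1, D=e−e_prev=1; u=3/4·1+3/4·1+3/2·1=3; next y=1/10·0+1·3=3
n=1: y=3, sp=1, e=sp−y=-2; I=-1, D=e−e_prev=-3; u=3/4·(-2)+3/4·(-1)+3/2·(-3)=-6.75; next y=1/10·3+1·(-6.75)=-6.45
n=2: y=-6.45, sp=1, e=sp−y=7.45; I=6.45, D=e−e_prev=9.45; u=3/4·7.45+3/4·6.45+3/2·9.45=24.6; next y=1/10·(-6.45)+1·24.6=23.955
n=3: y=23.955, sp=1, e=sp−y=-22.955; I=-16.505, D=e−e_prev=-30.405; u=3/4·(-22.955)+3/4·(-16.505)+3/2·(-30.405)=-75.2025; next y=1/10·23.955+1·(-75.2025)=-72.807
n=4: y=-72.807, sp=5, e=sp−y=77.807; I=61.302, D=e−e_prev=100.762; u=3/4·77.807+3/4·61.302+3/2·100.762=255.47475; next y=1/10·(-72.807)+1·255.47475=248.19405
n=5: y=248.19405, sp=5, e=sp−y=-243.19405; I=-181.89205, D=e−e_prev=-321.00105; u=3/4·(-243.19405)+3/4·(-181.89205)+3/2·(-321.00105)=-800.31615; next y=1/10·248.19405+1·(-800.31615)=-775.496745

0 1 3.000 0.000
1 1 -6.750 3.000
2 1 24.600 -6.450
3 1 -75.203 23.955
4 5 255.475 -72.807
5 5 -800.316 248.194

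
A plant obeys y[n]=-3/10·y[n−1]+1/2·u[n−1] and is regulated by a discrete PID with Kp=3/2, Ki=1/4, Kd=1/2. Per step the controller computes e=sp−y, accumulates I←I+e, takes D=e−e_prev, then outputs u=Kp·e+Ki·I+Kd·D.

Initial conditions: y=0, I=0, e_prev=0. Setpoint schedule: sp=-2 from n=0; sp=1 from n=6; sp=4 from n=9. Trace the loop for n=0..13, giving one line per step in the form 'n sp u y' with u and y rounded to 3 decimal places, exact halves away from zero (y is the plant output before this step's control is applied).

(exact arithmetic carried between steps; '≈' marks a value shown rounded to 6 d.p. or computed from one; I and e_prev carry over from the previous line; the table rounds u and y to 3 d.p., halves away from zero)
n=0: y=0, sp=-2, e=sp−y=-2; I=-2, D=e−e_prev=-2; u=3/2·(-2)+1/4·(-2)+1/2·(-2)=-4.5; next y=-3/10·0+1/2·(-4.5)=-2.25
n=1: y=-2.25, sp=-2, e=sp−y=0.25; I=-1.75, D=e−e_prev=2.25; u=3/2·0.25+1/4·(-1.75)+1/2·2.25=1.0625; next y=-3/10·(-2.25)+1/2·1.0625=1.20625
n=2: y=1.20625, sp=-2, e=sp−y=-3.20625; I=-4.95625, D=e−e_prev=-3.45625; u=3/2·(-3.20625)+1/4·(-4.95625)+1/2·(-3.45625)≈-7.776563; next y=-3/10·1.20625+1/2·(-7.776563)≈-4.250156
n=3: y≈-4.250156, sp=-2, e=sp−y≈2.250156; I≈-2.706094, D=e−e_prev≈5.456406; u=3/2·2.250156+1/4·(-2.706094)+1/2·5.456406≈5.426914; next y=-3/10·(-4.250156)+1/2·5.426914≈3.988504
n=4: y≈3.988504, sp=-2, e=sp−y≈-5.988504; I≈-8.694598, D=e−e_prev≈-8.238660; u=3/2·(-5.988504)+1/4·(-8.694598)+1/2·(-8.238660)≈-15.275735; next y=-3/10·3.988504+1/2·(-15.275735)≈-8.834419
n=5: y≈-8.834419, sp=-2, e=sp−y≈6.834419; I≈-1.860179, D=e−e_prev≈12.822923; u=3/2·6.834419+1/4·(-1.860179)+1/2·12.822923≈16.198045; next y=-3/10·(-8.834419)+1/2·16.198045≈10.749348
n=6: y≈10.749348, sp=1, e=sp−y≈-9.749348; I≈-11.609527, D=e−e_prev≈-16.583767; u=3/2·(-9.749348)+1/4·(-11.609527)+1/2·(-16.583767)≈-25.818287; next y=-3/10·10.749348+1/2·(-25.818287)≈-16.133948
n=7: y≈-16.133948, sp=1, e=sp−y≈17.133948; I≈5.524421, D=e−e_prev≈26.883296; u=3/2·17.133948+1/4·5.524421+1/2·26.883296≈40.523676; next y=-3/10·(-16.133948)+1/2·40.523676≈25.102022
n=8: y≈25.102022, sp=1, e=sp−y≈-24.102022; I≈-18.577601, D=e−e_prev≈-41.235970; u=3/2·(-24.102022)+1/4·(-18.577601)+1/2·(-41.235970)≈-61.415419; next y=-3/10·25.102022+1/2·(-61.415419)≈-38.238316
n=9: y≈-38.238316, sp=4, e=sp−y≈42.238316; I≈23.660715, D=e−e_prev≈66.340338; u=3/2·42.238316+1/4·23.660715+1/2·66.340338≈102.442822; next y=-3/10·(-38.238316)+1/2·102.442822≈62.692906
n=10: y≈62.692906, sp=4, e=sp−y≈-58.692906; I≈-35.032191, D=e−e_prev≈-100.931222; u=3/2·(-58.692906)+1/4·(-35.032191)+1/2·(-100.931222)≈-147.263018; next y=-3/10·62.692906+1/2·(-147.263018)≈-92.439381
n=11: y≈-92.439381, sp=4, e=sp−y≈96.439381; I≈61.407190, D=e−e_prev≈155.132286; u=3/2·96.439381+1/4·61.407190+1/2·155.132286≈237.577012; next y=-3/10·(-92.439381)+1/2·237.577012≈146.520320
n=12: y≈146.520320, sp=4, e=sp−y≈-142.520320; I≈-81.113130, D=e−e_prev≈-238.959700; u=3/2·(-142.520320)+1/4·(-81.113130)+1/2·(-238.959700)≈-353.538613; next y=-3/10·146.520320+1/2·(-353.538613)≈-220.725402
n=13: y≈-220.725402, sp=4, e=sp−y≈224.725402; I≈143.612272, D=e−e_prev≈367.245722; u=3/2·224.725402+1/4·143.612272+1/2·367.245722≈556.614033; next y=-3/10·(-220.725402)+1/2·556.614033≈344.524637

0 -2 -4.500 0.000
1 -2 1.063 -2.250
2 -2 -7.777 1.206
3 -2 5.427 -4.250
4 -2 -15.276 3.989
5 -2 16.198 -8.834
6 1 -25.818 10.749
7 1 40.524 -16.134
8 1 -61.415 25.102
9 4 102.443 -38.238
10 4 -147.263 62.693
11 4 237.577 -92.439
12 4 -353.539 146.520
13 4 556.614 -220.725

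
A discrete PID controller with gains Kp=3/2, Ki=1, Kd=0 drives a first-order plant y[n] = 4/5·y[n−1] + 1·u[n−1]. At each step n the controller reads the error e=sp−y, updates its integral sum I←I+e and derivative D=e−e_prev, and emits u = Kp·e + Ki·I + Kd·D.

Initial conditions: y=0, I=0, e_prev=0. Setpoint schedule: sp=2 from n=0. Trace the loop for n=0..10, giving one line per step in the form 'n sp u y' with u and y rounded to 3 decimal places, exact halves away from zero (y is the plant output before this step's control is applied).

0 2 5.000 0.000
1 2 -5.500 5.000
2 2 7.750 -1.500
3 2 -8.875 6.550
4 2 12.038 -3.635
5 2 -14.239 9.130
6 2 18.793 -6.935
7 2 -22.722 13.245
8 2 29.461 -12.126
9 2 -36.129 19.760
10 2 46.313 -20.320

(exact arithmetic carried between steps; '≈' marks a value shown rounded to 6 d.p. or computed from one; I and e_prev carry over from the previous line; the table rounds u and y to 3 d.p., halves away from zero)
n=0: y=0, sp=2, e=sp−y=2; I=2, D=e−e_prev=2; u=3/2·2+1·2+0·2=5; next y=4/5·0+1·5=5
n=1: y=5, sp=2, e=sp−y=-3; I=-1, D=e−e_prev=-5; u=3/2·(-3)+1·(-1)+0·(-5)=-5.5; next y=4/5·5+1·(-5.5)=-1.5
n=2: y=-1.5, sp=2, e=sp−y=3.5; I=2.5, D=e−e_prev=6.5; u=3/2·3.5+1·2.5+0·6.5=7.75; next y=4/5·(-1.5)+1·7.75=6.55
n=3: y=6.55, sp=2, e=sp−y=-4.55; I=-2.05, D=e−e_prev=-8.05; u=3/2·(-4.55)+1·(-2.05)+0·(-8.05)=-8.875; next y=4/5·6.55+1·(-8.875)=-3.635
n=4: y=-3.635, sp=2, e=sp−y=5.635; I=3.585, D=e−e_prev=10.185; u=3/2·5.635+1·3.585+0·10.185=12.0375; next y=4/5·(-3.635)+1·12.0375=9.1295
n=5: y=9.1295, sp=2, e=sp−y=-7.1295; I=-3.5445, D=e−e_prev=-12.7645; u=3/2·(-7.1295)+1·(-3.5445)+0·(-12.7645)=-14.23875; next y=4/5·9.1295+1·(-14.23875)=-6.93515
n=6: y=-6.93515, sp=2, e=sp−y=8.93515; I=5.39065, D=e−e_prev=16.06465; u=3/2·8.93515+1·5.39065+0·16.06465=18.793375; next y=4/5·(-6.93515)+1·18.793375=13.245255
n=7: y=13.245255, sp=2, e=sp−y=-11.245255; I=-5.854605, D=e−e_prev=-20.180405; u=3/2·(-11.245255)+1·(-5.854605)+0·(-20.180405)≈-22.722488; next y=4/5·13.245255+1·(-22.722488)≈-12.126284
n=8: y≈-12.126284, sp=2, e=sp−y≈14.126284; I≈8.271679, D=e−e_prev≈25.371539; u=3/2·14.126284+1·8.271679+0·25.371539≈29.461104; next y=4/5·(-12.126284)+1·29.461104≈19.760077
n=9: y≈19.760077, sp=2, e=sp−y≈-17.760077; I≈-9.488398, D=e−e_prev≈-31.886360; u=3/2·(-17.760077)+1·(-9.488398)+0·(-31.886360)≈-36.128514; next y=4/5·19.760077+1·(-36.128514)≈-20.320452
n=10: y≈-20.320452, sp=2, e=sp−y≈22.320452; I≈12.832054, D=e−e_prev≈40.080529; u=3/2·22.320452+1·12.832054+0·40.080529≈46.312732; next y=4/5·(-20.320452)+1·46.312732≈30.056370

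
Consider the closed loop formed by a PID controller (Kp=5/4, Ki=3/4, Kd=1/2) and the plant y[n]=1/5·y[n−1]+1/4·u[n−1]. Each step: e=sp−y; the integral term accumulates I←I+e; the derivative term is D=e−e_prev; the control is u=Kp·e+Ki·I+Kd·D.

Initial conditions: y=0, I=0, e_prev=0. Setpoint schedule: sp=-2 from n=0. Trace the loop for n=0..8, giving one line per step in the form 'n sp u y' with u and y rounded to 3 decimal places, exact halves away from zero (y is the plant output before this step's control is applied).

0 -2 -5.000 0.000
1 -2 -2.375 -1.250
2 -2 -4.578 -0.844
3 -2 -4.068 -1.313
4 -2 -4.902 -1.280
5 -2 -4.921 -1.481
6 -2 -5.298 -1.527
7 -2 -5.418 -1.630
8 -2 -5.621 -1.680

(exact arithmetic carried between steps; '≈' marks a value shown rounded to 6 d.p. or computed from one; I and e_prev carry over from the previous line; the table rounds u and y to 3 d.p., halves away from zero)
n=0: y=0, sp=-2, e=sp−y=-2; I=-2, D=e−e_prev=-2; u=5/4·(-2)+3/4·(-2)+1/2·(-2)=-5; next y=1/5·0+1/4·(-5)=-1.25
n=1: y=-1.25, sp=-2, e=sp−y=-0.75; I=-2.75, D=e−e_prev=1.25; u=5/4·(-0.75)+3/4·(-2.75)+1/2·1.25=-2.375; next y=1/5·(-1.25)+1/4·(-2.375)=-0.84375
n=2: y=-0.84375, sp=-2, e=sp−y=-1.15625; I=-3.90625, D=e−e_prev=-0.40625; u=5/4·(-1.15625)+3/4·(-3.90625)+1/2·(-0.40625)=-4.578125; next y=1/5·(-0.84375)+1/4·(-4.578125)≈-1.313281
n=3: y≈-1.313281, sp=-2, e=sp−y≈-0.686719; I≈-4.592969, D=e−e_prev≈0.469531; u=5/4·(-0.686719)+3/4·(-4.592969)+1/2·0.469531≈-4.068359; next y=1/5·(-1.313281)+1/4·(-4.068359)≈-1.279746
n=4: y≈-1.279746, sp=-2, e=sp−y≈-0.720254; I≈-5.313223, D=e−e_prev≈-0.033535; u=5/4·(-0.720254)+3/4·(-5.313223)+1/2·(-0.033535)≈-4.902002; next y=1/5·(-1.279746)+1/4·(-4.902002)≈-1.481450
n=5: y≈-1.481450, sp=-2, e=sp−y≈-0.518550; I≈-5.831773, D=e−e_prev≈0.201704; u=5/4·(-0.518550)+3/4·(-5.831773)+1/2·0.201704≈-4.921166; next y=1/5·(-1.481450)+1/4·(-4.921166)≈-1.526581
n=6: y≈-1.526581, sp=-2, e=sp−y≈-0.473419; I≈-6.305192, D=e−e_prev≈0.045132; u=5/4·(-0.473419)+3/4·(-6.305192)+1/2·0.045132≈-5.298101; next y=1/5·(-1.526581)+1/4·(-5.298101)≈-1.629842
n=7: y≈-1.629842, sp=-2, e=sp−y≈-0.370158; I≈-6.675350, D=e−e_prev≈0.103260; u=5/4·(-0.370158)+3/4·(-6.675350)+1/2·0.103260≈-5.417580; next y=1/5·(-1.629842)+1/4·(-5.417580)≈-1.680363
n=8: y≈-1.680363, sp=-2, e=sp−y≈-0.319637; I≈-6.994987, D=e−e_prev≈0.050522; u=5/4·(-0.319637)+3/4·(-6.994987)+1/2·0.050522≈-5.620525; next y=1/5·(-1.680363)+1/4·(-5.620525)≈-1.741204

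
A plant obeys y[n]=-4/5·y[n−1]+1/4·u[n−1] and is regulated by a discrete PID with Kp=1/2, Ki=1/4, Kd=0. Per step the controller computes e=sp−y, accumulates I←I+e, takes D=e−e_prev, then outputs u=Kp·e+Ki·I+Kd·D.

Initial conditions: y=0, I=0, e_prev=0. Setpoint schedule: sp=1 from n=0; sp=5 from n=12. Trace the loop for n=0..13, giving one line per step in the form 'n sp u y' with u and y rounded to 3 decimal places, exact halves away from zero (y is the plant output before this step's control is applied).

0 1 0.750 0.000
1 1 0.859 0.188
2 1 1.154 0.065
3 1 1.259 0.237
4 1 1.534 0.125
5 1 1.634 0.283
6 1 1.889 0.182
7 1 1.985 0.327
8 1 2.222 0.235
9 1 2.314 0.368
10 1 2.534 0.284
11 1 2.622 0.406
12 5 5.827 0.331
13 5 6.348 1.192

(exact arithmetic carried between steps; '≈' marks a value shown rounded to 6 d.p. or computed from one; I and e_prev carry over from the previous line; the table rounds u and y to 3 d.p., halves away from zero)
n=0: y=0, sp=1, e=sp−y=1; I=1, D=e−e_prev=1; u=1/2·1+1/4·1+0·1=0.75; next y=-4/5·0+1/4·0.75=0.1875
n=1: y=0.1875, sp=1, e=sp−y=0.8125; I=1.8125, D=e−e_prev=-0.1875; u=1/2·0.8125+1/4·1.8125+0·(-0.1875)=0.859375; next y=-4/5·0.1875+1/4·0.859375≈0.064844
n=2: y≈0.064844, sp=1, e=sp−y≈0.935156; I≈2.747656, D=e−e_prev≈0.122656; u=1/2·0.935156+1/4·2.747656+0·0.122656≈1.154492; next y=-4/5·0.064844+1/4·1.154492≈0.236748
n=3: y≈0.236748, sp=1, e=sp−y≈0.763252; I≈3.510908, D=e−e_prev≈-0.171904; u=1/2·0.763252+1/4·3.510908+0·(-0.171904)≈1.259353; next y=-4/5·0.236748+1/4·1.259353≈0.125440
n=4: y≈0.125440, sp=1, e=sp−y≈0.874560; I≈4.385468, D=e−e_prev≈0.111308; u=1/2·0.874560+1/4·4.385468+0·0.111308≈1.533647; next y=-4/5·0.125440+1/4·1.533647≈0.283060
n=5: y≈0.283060, sp=1, e=sp−y≈0.716940; I≈5.102408, D=e−e_prev≈-0.157620; u=1/2·0.716940+1/4·5.102408+0·(-0.157620)≈1.634072; next y=-4/5·0.283060+1/4·1.634072≈0.182070
n=6: y≈0.182070, sp=1, e=sp−y≈0.817930; I≈5.920338, D=e−e_prev≈0.100990; u=1/2·0.817930+1/4·5.920338+0·0.100990≈1.889050; next y=-4/5·0.182070+1/4·1.889050≈0.326606
n=7: y≈0.326606, sp=1, e=sp−y≈0.673394; I≈6.593732, D=e−e_prev≈-0.144536; u=1/2·0.673394+1/4·6.593732+0·(-0.144536)≈1.985130; next y=-4/5·0.326606+1/4·1.985130≈0.234997
n=8: y≈0.234997, sp=1, e=sp−y≈0.765003; I≈7.358735, D=e−e_prev≈0.091609; u=1/2·0.765003+1/4·7.358735+0·0.091609≈2.222185; next y=-4/5·0.234997+1/4·2.222185≈0.367548
n=9: y≈0.367548, sp=1, e=sp−y≈0.632452; I≈7.991186, D=e−e_prev≈-0.132551; u=1/2·0.632452+1/4·7.991186+0·(-0.132551)≈2.314022; next y=-4/5·0.367548+1/4·2.314022≈0.284467
n=10: y≈0.284467, sp=1, e=sp−y≈0.715533; I≈8.706719, D=e−e_prev≈0.083081; u=1/2·0.715533+1/4·8.706719+0·0.083081≈2.534446; next y=-4/5·0.284467+1/4·2.534446≈0.406038
n=11: y≈0.406038, sp=1, e=sp−y≈0.593962; I≈9.300681, D=e−e_prev≈-0.121571; u=1/2·0.593962+1/4·9.300681+0·(-0.121571)≈2.622151; next y=-4/5·0.406038+1/4·2.622151≈0.330707
n=12: y≈0.330707, sp=5, e=sp−y≈4.669293; I≈13.969974, D=e−e_prev≈4.075331; u=1/2·4.669293+1/4·13.969974+0·4.075331≈5.827140; next y=-4/5·0.330707+1/4·5.827140≈1.192219
n=13: y≈1.192219, sp=5, e=sp−y≈3.807781; I≈17.777755, D=e−e_prev≈-0.861512; u=1/2·3.807781+1/4·17.777755+0·(-0.861512)≈6.348329; next y=-4/5·1.192219+1/4·6.348329≈0.633307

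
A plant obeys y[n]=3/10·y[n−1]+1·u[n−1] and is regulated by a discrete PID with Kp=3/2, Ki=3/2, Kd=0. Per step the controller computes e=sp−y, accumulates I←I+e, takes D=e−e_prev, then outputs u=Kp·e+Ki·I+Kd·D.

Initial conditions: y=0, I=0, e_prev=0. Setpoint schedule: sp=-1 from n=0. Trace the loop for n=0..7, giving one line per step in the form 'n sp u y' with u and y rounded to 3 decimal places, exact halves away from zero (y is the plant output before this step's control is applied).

(exact arithmetic carried between steps; '≈' marks a value shown rounded to 6 d.p. or computed from one; I and e_prev carry over from the previous line; the table rounds u and y to 3 d.p., halves away from zero)
n=0: y=0, sp=-1, e=sp−y=-1; I=-1, D=e−e_prev=-1; u=3/2·(-1)+3/2·(-1)+0·(-1)=-3; next y=3/10·0+1·(-3)=-3
n=1: y=-3, sp=-1, e=sp−y=2; I=1, D=e−e_prev=3; u=3/2·2+3/2·1+0·3=4.5; next y=3/10·(-3)+1·4.5=3.6
n=2: y=3.6, sp=-1, e=sp−y=-4.6; I=-3.6, D=e−e_prev=-6.6; u=3/2·(-4.6)+3/2·(-3.6)+0·(-6.6)=-12.3; next y=3/10·3.6+1·(-12.3)=-11.22
n=3: y=-11.22, sp=-1, e=sp−y=10.22; I=6.62, D=e−e_prev=14.82; u=3/2·10.22+3/2·6.62+0·14.82=25.26; next y=3/10·(-11.22)+1·25.26=21.894
n=4: y=21.894, sp=-1, e=sp−y=-22.894; I=-16.274, D=e−e_prev=-33.114; u=3/2·(-22.894)+3/2·(-16.274)+0·(-33.114)=-58.752; next y=3/10·21.894+1·(-58.752)=-52.1838
n=5: y=-52.1838, sp=-1, e=sp−y=51.1838; I=34.9098, D=e−e_prev=74.0778; u=3/2·51.1838+3/2·34.9098+0·74.0778=129.1404; next y=3/10·(-52.1838)+1·129.1404=113.48526
n=6: y=113.48526, sp=-1, e=sp−y=-114.48526; I=-79.57546, D=e−e_prev=-165.66906; u=3/2·(-114.48526)+3/2·(-79.57546)+0·(-165.66906)=-291.09108; next y=3/10·113.48526+1·(-291.09108)=-257.045502
n=7: y=-257.045502, sp=-1, e=sp−y=256.045502; I=176.470042, D=e−e_prev=370.530762; u=3/2·256.045502+3/2·176.470042+0·370.530762=648.773316; next y=3/10·(-257.045502)+1·648.773316≈571.659665

0 -1 -3.000 0.000
1 -1 4.500 -3.000
2 -1 -12.300 3.600
3 -1 25.260 -11.220
4 -1 -58.752 21.894
5 -1 129.140 -52.184
6 -1 -291.091 113.485
7 -1 648.773 -257.046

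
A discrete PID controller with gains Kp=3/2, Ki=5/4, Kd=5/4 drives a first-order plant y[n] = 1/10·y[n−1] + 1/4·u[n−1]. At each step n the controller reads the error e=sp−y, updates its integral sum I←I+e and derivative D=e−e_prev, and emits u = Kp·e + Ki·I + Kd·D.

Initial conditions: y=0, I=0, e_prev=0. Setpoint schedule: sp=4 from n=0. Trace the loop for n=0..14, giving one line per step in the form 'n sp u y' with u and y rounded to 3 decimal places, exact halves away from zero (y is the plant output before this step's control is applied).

(exact arithmetic carried between steps; '≈' marks a value shown rounded to 6 d.p. or computed from one; I and e_prev carry over from the previous line; the table rounds u and y to 3 d.p., halves away from zero)
n=0: y=0, sp=4, e=sp−y=4; I=4, D=e−e_prev=4; u=3/2·4+5/4·4+5/4·4=16; next y=1/10·0+1/4·16=4
n=1: y=4, sp=4, e=sp−y=0; I=4, D=e−e_prev=-4; u=3/2·0+5/4·4+5/4·(-4)=0; next y=1/10·4+1/4·0=0.4
n=2: y=0.4, sp=4, e=sp−y=3.6; I=7.6, D=e−e_prev=3.6; u=3/2·3.6+5/4·7.6+5/4·3.6=19.4; next y=1/10·0.4+1/4·19.4=4.89
n=3: y=4.89, sp=4, e=sp−y=-0.89; I=6.71, D=e−e_prev=-4.49; u=3/2·(-0.89)+5/4·6.71+5/4·(-4.49)=1.44; next y=1/10·4.89+1/4·1.44=0.849
n=4: y=0.849, sp=4, e=sp−y=3.151; I=9.861, D=e−e_prev=4.041; u=3/2·3.151+5/4·9.861+5/4·4.041=22.104; next y=1/10·0.849+1/4·22.104=5.6109
n=5: y=5.6109, sp=4, e=sp−y=-1.6109; I=8.2501, D=e−e_prev=-4.7619; u=3/2·(-1.6109)+5/4·8.2501+5/4·(-4.7619)=1.9439; next y=1/10·5.6109+1/4·1.9439=1.047065
n=6: y=1.047065, sp=4, e=sp−y=2.952935; I=11.203035, D=e−e_prev=4.563835; u=3/2·2.952935+5/4·11.203035+5/4·4.563835=24.13799; next y=1/10·1.047065+1/4·24.13799=6.139204
n=7: y=6.139204, sp=4, e=sp−y=-2.139204; I=9.063831, D=e−e_prev=-5.092139; u=3/2·(-2.139204)+5/4·9.063831+5/4·(-5.092139)=1.755809; next y=1/10·6.139204+1/4·1.755809≈1.052873
n=8: y≈1.052873, sp=4, e=sp−y≈2.947127; I≈12.010958, D=e−e_prev≈5.086331; u=3/2·2.947127+5/4·12.010958+5/4·5.086331≈25.792303; next y=1/10·1.052873+1/4·25.792303≈6.553363
n=9: y≈6.553363, sp=4, e=sp−y≈-2.553363; I≈9.457595, D=e−e_prev≈-5.500490; u=3/2·(-2.553363)+5/4·9.457595+5/4·(-5.500490)≈1.116337; next y=1/10·6.553363+1/4·1.116337≈0.934420
n=10: y≈0.934420, sp=4, e=sp−y≈3.065580; I≈12.523175, D=e−e_prev≈5.618943; u=3/2·3.065580+5/4·12.523175+5/4·5.618943≈27.276016; next y=1/10·0.934420+1/4·27.276016≈6.912446
n=11: y≈6.912446, sp=4, e=sp−y≈-2.912446; I≈9.610729, D=e−e_prev≈-5.978026; u=3/2·(-2.912446)+5/4·9.610729+5/4·(-5.978026)≈0.172210; next y=1/10·6.912446+1/4·0.172210≈0.734297
n=12: y≈0.734297, sp=4, e=sp−y≈3.265703; I≈12.876432, D=e−e_prev≈6.178149; u=3/2·3.265703+5/4·12.876432+5/4·6.178149≈28.716780; next y=1/10·0.734297+1/4·28.716780≈7.252625
n=13: y≈7.252625, sp=4, e=sp−y≈-3.252625; I≈9.623807, D=e−e_prev≈-6.518328; u=3/2·(-3.252625)+5/4·9.623807+5/4·(-6.518328)≈-0.997088; next y=1/10·7.252625+1/4·(-0.997088)≈0.475990
n=14: y≈0.475990, sp=4, e=sp−y≈3.524010; I≈13.147816, D=e−e_prev≈6.776634; u=3/2·3.524010+5/4·13.147816+5/4·6.776634≈30.191578; next y=1/10·0.475990+1/4·30.191578≈7.595494

0 4 16.000 0.000
1 4 0.000 4.000
2 4 19.400 0.400
3 4 1.440 4.890
4 4 22.104 0.849
5 4 1.944 5.611
6 4 24.138 1.047
7 4 1.756 6.139
8 4 25.792 1.053
9 4 1.116 6.553
10 4 27.276 0.934
11 4 0.172 6.912
12 4 28.717 0.734
13 4 -0.997 7.253
14 4 30.192 0.476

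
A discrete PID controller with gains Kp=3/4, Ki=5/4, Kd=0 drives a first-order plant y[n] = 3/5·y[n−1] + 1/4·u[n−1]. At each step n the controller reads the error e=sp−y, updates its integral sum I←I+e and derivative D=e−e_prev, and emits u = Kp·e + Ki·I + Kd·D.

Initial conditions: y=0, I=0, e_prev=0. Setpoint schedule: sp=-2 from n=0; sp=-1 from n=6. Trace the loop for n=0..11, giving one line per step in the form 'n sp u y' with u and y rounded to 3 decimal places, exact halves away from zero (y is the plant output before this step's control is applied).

0 -2 -4.000 0.000
1 -2 -4.500 -1.000
2 -2 -4.300 -1.725
3 -2 -3.874 -2.110
4 -2 -3.487 -2.234
5 -2 -3.238 -2.213
6 -1 -1.123 -2.137
7 -1 -0.850 -1.563
8 -1 -0.972 -1.150
9 -1 -1.218 -0.933
10 -1 -1.439 -0.864
11 -1 -1.581 -0.878

(exact arithmetic carried between steps; '≈' marks a value shown rounded to 6 d.p. or computed from one; I and e_prev carry over from the previous line; the table rounds u and y to 3 d.p., halves away from zero)
n=0: y=0, sp=-2, e=sp−y=-2; I=-2, D=e−e_prev=-2; u=3/4·(-2)+5/4·(-2)+0·(-2)=-4; next y=3/5·0+1/4·(-4)=-1
n=1: y=-1, sp=-2, e=sp−y=-1; I=-3, D=e−e_prev=1; u=3/4·(-1)+5/4·(-3)+0·1=-4.5; next y=3/5·(-1)+1/4·(-4.5)=-1.725
n=2: y=-1.725, sp=-2, e=sp−y=-0.275; I=-3.275, D=e−e_prev=0.725; u=3/4·(-0.275)+5/4·(-3.275)+0·0.725=-4.3; next y=3/5·(-1.725)+1/4·(-4.3)=-2.11
n=3: y=-2.11, sp=-2, e=sp−y=0.11; I=-3.165, D=e−e_prev=0.385; u=3/4·0.11+5/4·(-3.165)+0·0.385=-3.87375; next y=3/5·(-2.11)+1/4·(-3.87375)≈-2.234438
n=4: y≈-2.234438, sp=-2, e=sp−y≈0.234438; I≈-2.930563, D=e−e_prev≈0.124438; u=3/4·0.234438+5/4·(-2.930563)+0·0.124438≈-3.487375; next y=3/5·(-2.234438)+1/4·(-3.487375)≈-2.212506
n=5: y≈-2.212506, sp=-2, e=sp−y≈0.212506; I≈-2.718056, D=e−e_prev≈-0.021931; u=3/4·0.212506+5/4·(-2.718056)+0·(-0.021931)≈-3.238191; next y=3/5·(-2.212506)+1/4·(-3.238191)≈-2.137051
n=6: y≈-2.137051, sp=-1, e=sp−y≈1.137051; I≈-1.581005, D=e−e_prev≈0.924545; u=3/4·1.137051+5/4·(-1.581005)+0·0.924545≈-1.123468; next y=3/5·(-2.137051)+1/4·(-1.123468)≈-1.563098
n=7: y≈-1.563098, sp=-1, e=sp−y≈0.563098; I≈-1.017907, D=e−e_prev≈-0.573954; u=3/4·0.563098+5/4·(-1.017907)+0·(-0.573954)≈-0.850061; next y=3/5·(-1.563098)+1/4·(-0.850061)≈-1.150374
n=8: y≈-1.150374, sp=-1, e=sp−y≈0.150374; I≈-0.867533, D=e−e_prev≈-0.412724; u=3/4·0.150374+5/4·(-0.867533)+0·(-0.412724)≈-0.971636; next y=3/5·(-1.150374)+1/4·(-0.971636)≈-0.933133
n=9: y≈-0.933133, sp=-1, e=sp−y≈-0.066867; I≈-0.934400, D=e−e_prev≈-0.217240; u=3/4·(-0.066867)+5/4·(-0.934400)+0·(-0.217240)≈-1.218150; next y=3/5·(-0.933133)+1/4·(-1.218150)≈-0.864418
n=10: y≈-0.864418, sp=-1, e=sp−y≈-0.135582; I≈-1.069982, D=e−e_prev≈-0.068716; u=3/4·(-0.135582)+5/4·(-1.069982)+0·(-0.068716)≈-1.439165; next y=3/5·(-0.864418)+1/4·(-1.439165)≈-0.878442
n=11: y≈-0.878442, sp=-1, e=sp−y≈-0.121558; I≈-1.191541, D=e−e_prev≈0.014024; u=3/4·(-0.121558)+5/4·(-1.191541)+0·0.014024≈-1.580595; next y=3/5·(-0.878442)+1/4·(-1.580595)≈-0.922214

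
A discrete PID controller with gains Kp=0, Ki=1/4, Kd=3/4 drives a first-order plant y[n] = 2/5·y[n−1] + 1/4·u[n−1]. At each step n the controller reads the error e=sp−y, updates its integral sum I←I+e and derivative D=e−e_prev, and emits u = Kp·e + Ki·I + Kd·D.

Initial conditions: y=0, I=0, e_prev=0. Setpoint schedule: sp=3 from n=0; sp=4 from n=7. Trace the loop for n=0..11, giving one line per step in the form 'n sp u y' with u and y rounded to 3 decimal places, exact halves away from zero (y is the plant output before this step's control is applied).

0 3 3.000 0.000
1 3 0.750 0.750
2 3 2.138 0.488
3 3 2.327 0.729
4 3 2.932 0.873
5 3 3.363 1.082
6 3 3.807 1.274
7 4 5.195 1.461
8 4 4.798 1.883
9 4 5.574 1.953
10 4 5.916 2.175
11 4 6.365 2.349

(exact arithmetic carried between steps; '≈' marks a value shown rounded to 6 d.p. or computed from one; I and e_prev carry over from the previous line; the table rounds u and y to 3 d.p., halves away from zero)
n=0: y=0, sp=3, e=sp−y=3; I=3, D=e−e_prev=3; u=0·3+1/4·3+3/4·3=3; next y=2/5·0+1/4·3=0.75
n=1: y=0.75, sp=3, e=sp−y=2.25; I=5.25, D=e−e_prev=-0.75; u=0·2.25+1/4·5.25+3/4·(-0.75)=0.75; next y=2/5·0.75+1/4·0.75=0.4875
n=2: y=0.4875, sp=3, e=sp−y=2.5125; I=7.7625, D=e−e_prev=0.2625; u=0·2.5125+1/4·7.7625+3/4·0.2625=2.1375; next y=2/5·0.4875+1/4·2.1375=0.729375
n=3: y=0.729375, sp=3, e=sp−y=2.270625; I=10.033125, D=e−e_prev=-0.241875; u=0·2.270625+1/4·10.033125+3/4·(-0.241875)=2.326875; next y=2/5·0.729375+1/4·2.326875≈0.873469
n=4: y≈0.873469, sp=3, e=sp−y≈2.126531; I≈12.159656, D=e−e_prev≈-0.144094; u=0·2.126531+1/4·12.159656+3/4·(-0.144094)≈2.931844; next y=2/5·0.873469+1/4·2.931844≈1.082348
n=5: y≈1.082348, sp=3, e=sp−y≈1.917652; I≈14.077308, D=e−e_prev≈-0.208880; u=0·1.917652+1/4·14.077308+3/4·(-0.208880)≈3.362667; next y=2/5·1.082348+1/4·3.362667≈1.273606
n=6: y≈1.273606, sp=3, e=sp−y≈1.726394; I≈15.803702, D=e−e_prev≈-0.191258; u=0·1.726394+1/4·15.803702+3/4·(-0.191258)≈3.807482; next y=2/5·1.273606+1/4·3.807482≈1.461313
n=7: y≈1.461313, sp=4, e=sp−y≈2.538687; I≈18.342389, D=e−e_prev≈0.812293; u=0·2.538687+1/4·18.342389+3/4·0.812293≈5.194817; next y=2/5·1.461313+1/4·5.194817≈1.883229
n=8: y≈1.883229, sp=4, e=sp−y≈2.116771; I≈20.459159, D=e−e_prev≈-0.421916; u=0·2.116771+1/4·20.459159+3/4·(-0.421916)≈4.798352; next y=2/5·1.883229+1/4·4.798352≈1.952880
n=9: y≈1.952880, sp=4, e=sp−y≈2.047120; I≈22.506279, D=e−e_prev≈-0.069650; u=0·2.047120+1/4·22.506279+3/4·(-0.069650)≈5.574332; next y=2/5·1.952880+1/4·5.574332≈2.174735
n=10: y≈2.174735, sp=4, e=sp−y≈1.825265; I≈24.331544, D=e−e_prev≈-0.221855; u=0·1.825265+1/4·24.331544+3/4·(-0.221855)≈5.916495; next y=2/5·2.174735+1/4·5.916495≈2.349018
n=11: y≈2.349018, sp=4, e=sp−y≈1.650982; I≈25.982527, D=e−e_prev≈-0.174283; u=0·1.650982+1/4·25.982527+3/4·(-0.174283)≈6.364920; next y=2/5·2.349018+1/4·6.364920≈2.530837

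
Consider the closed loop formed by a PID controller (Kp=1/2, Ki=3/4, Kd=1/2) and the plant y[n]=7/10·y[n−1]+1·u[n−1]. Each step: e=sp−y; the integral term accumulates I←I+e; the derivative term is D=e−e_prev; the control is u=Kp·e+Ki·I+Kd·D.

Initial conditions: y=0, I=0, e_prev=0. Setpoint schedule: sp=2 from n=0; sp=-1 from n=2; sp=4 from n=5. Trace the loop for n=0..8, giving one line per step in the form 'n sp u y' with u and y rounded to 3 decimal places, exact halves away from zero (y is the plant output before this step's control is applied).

0 2 3.500 0.000
1 2 -2.125 3.500
2 -1 -1.194 0.325
3 -1 -0.015 -0.966
4 -1 -1.167 -0.692
5 4 9.168 -1.651
6 4 -6.484 8.012
7 4 10.892 -0.876
8 4 -9.416 10.279

(exact arithmetic carried between steps; '≈' marks a value shown rounded to 6 d.p. or computed from one; I and e_prev carry over from the previous line; the table rounds u and y to 3 d.p., halves away from zero)
n=0: y=0, sp=2, e=sp−y=2; I=2, D=e−e_prev=2; u=1/2·2+3/4·2+1/2·2=3.5; next y=7/10·0+1·3.5=3.5
n=1: y=3.5, sp=2, e=sp−y=-1.5; I=0.5, D=e−e_prev=-3.5; u=1/2·(-1.5)+3/4·0.5+1/2·(-3.5)=-2.125; next y=7/10·3.5+1·(-2.125)=0.325
n=2: y=0.325, sp=-1, e=sp−y=-1.325; I=-0.825, D=e−e_prev=0.175; u=1/2·(-1.325)+3/4·(-0.825)+1/2·0.175=-1.19375; next y=7/10·0.325+1·(-1.19375)=-0.96625
n=3: y=-0.96625, sp=-1, e=sp−y=-0.03375; I=-0.85875, D=e−e_prev=1.29125; u=1/2·(-0.03375)+3/4·(-0.85875)+1/2·1.29125≈-0.015313; next y=7/10·(-0.96625)+1·(-0.015313)≈-0.691688
n=4: y≈-0.691688, sp=-1, e=sp−y≈-0.308313; I≈-1.167063, D=e−e_prev≈-0.274563; u=1/2·(-0.308313)+3/4·(-1.167063)+1/2·(-0.274563)≈-1.166734; next y=7/10·(-0.691688)+1·(-1.166734)≈-1.650916
n=5: y≈-1.650916, sp=4, e=sp−y≈5.650916; I≈4.483853, D=e−e_prev≈5.959228; u=1/2·5.650916+3/4·4.483853+1/2·5.959228≈9.167962; next y=7/10·(-1.650916)+1·9.167962≈8.012321
n=6: y≈8.012321, sp=4, e=sp−y≈-4.012321; I≈0.471532, D=e−e_prev≈-9.663236; u=1/2·(-4.012321)+3/4·0.471532+1/2·(-9.663236)≈-6.484129; next y=7/10·8.012321+1·(-6.484129)≈-0.875505
n=7: y≈-0.875505, sp=4, e=sp−y≈4.875505; I≈5.347037, D=e−e_prev≈8.887826; u=1/2·4.875505+3/4·5.347037+1/2·8.887826≈10.891943; next y=7/10·(-0.875505)+1·10.891943≈10.279090
n=8: y≈10.279090, sp=4, e=sp−y≈-6.279090; I≈-0.932053, D=e−e_prev≈-11.154594; u=1/2·(-6.279090)+3/4·(-0.932053)+1/2·(-11.154594)≈-9.415881; next y=7/10·10.279090+1·(-9.415881)≈-2.220519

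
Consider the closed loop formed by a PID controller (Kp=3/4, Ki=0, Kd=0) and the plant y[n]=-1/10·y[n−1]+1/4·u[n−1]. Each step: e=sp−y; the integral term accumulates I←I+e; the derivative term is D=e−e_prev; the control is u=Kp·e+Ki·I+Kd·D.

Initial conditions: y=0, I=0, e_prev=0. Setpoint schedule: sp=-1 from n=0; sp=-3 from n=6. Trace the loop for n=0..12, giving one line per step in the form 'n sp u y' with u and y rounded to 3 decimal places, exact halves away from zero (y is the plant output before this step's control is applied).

0 -1 -0.750 0.000
1 -1 -0.609 -0.188
2 -1 -0.650 -0.134
3 -1 -0.638 -0.149
4 -1 -0.642 -0.145
5 -1 -0.641 -0.146
6 -3 -2.141 -0.146
7 -3 -1.860 -0.521
8 -3 -1.940 -0.413
9 -3 -1.917 -0.444
10 -3 -1.924 -0.435
11 -3 -1.922 -0.437
12 -3 -1.922 -0.437

(exact arithmetic carried between steps; '≈' marks a value shown rounded to 6 d.p. or computed from one; I and e_prev carry over from the previous line; the table rounds u and y to 3 d.p., halves away from zero)
n=0: y=0, sp=-1, e=sp−y=-1; I=-1, D=e−e_prev=-1; u=3/4·(-1)+0·(-1)+0·(-1)=-0.75; next y=-1/10·0+1/4·(-0.75)=-0.1875
n=1: y=-0.1875, sp=-1, e=sp−y=-0.8125; I=-1.8125, D=e−e_prev=0.1875; u=3/4·(-0.8125)+0·(-1.8125)+0·0.1875=-0.609375; next y=-1/10·(-0.1875)+1/4·(-0.609375)≈-0.133594
n=2: y≈-0.133594, sp=-1, e=sp−y≈-0.866406; I≈-2.678906, D=e−e_prev≈-0.053906; u=3/4·(-0.866406)+0·(-2.678906)+0·(-0.053906)≈-0.649805; next y=-1/10·(-0.133594)+1/4·(-0.649805)≈-0.149092
n=3: y≈-0.149092, sp=-1, e=sp−y≈-0.850908; I≈-3.529814, D=e−e_prev≈0.015498; u=3/4·(-0.850908)+0·(-3.529814)+0·0.015498≈-0.638181; next y=-1/10·(-0.149092)+1/4·(-0.638181)≈-0.144636
n=4: y≈-0.144636, sp=-1, e=sp−y≈-0.855364; I≈-4.385178, D=e−e_prev≈-0.004456; u=3/4·(-0.855364)+0·(-4.385178)+0·(-0.004456)≈-0.641523; next y=-1/10·(-0.144636)+1/4·(-0.641523)≈-0.145917
n=5: y≈-0.145917, sp=-1, e=sp−y≈-0.854083; I≈-5.239261, D=e−e_prev≈0.001281; u=3/4·(-0.854083)+0·(-5.239261)+0·0.001281≈-0.640562; next y=-1/10·(-0.145917)+1/4·(-0.640562)≈-0.145549
n=6: y≈-0.145549, sp=-3, e=sp−y≈-2.854451; I≈-8.093712, D=e−e_prev≈-2.000368; u=3/4·(-2.854451)+0·(-8.093712)+0·(-2.000368)≈-2.140838; next y=-1/10·(-0.145549)+1/4·(-2.140838)≈-0.520655
n=7: y≈-0.520655, sp=-3, e=sp−y≈-2.479345; I≈-10.573058, D=e−e_prev≈0.375106; u=3/4·(-2.479345)+0·(-10.573058)+0·0.375106≈-1.859509; next y=-1/10·(-0.520655)+1/4·(-1.859509)≈-0.412812
n=8: y≈-0.412812, sp=-3, e=sp−y≈-2.587188; I≈-13.160246, D=e−e_prev≈-0.107843; u=3/4·(-2.587188)+0·(-13.160246)+0·(-0.107843)≈-1.940391; next y=-1/10·(-0.412812)+1/4·(-1.940391)≈-0.443817
n=9: y≈-0.443817, sp=-3, e=sp−y≈-2.556183; I≈-15.716429, D=e−e_prev≈0.031005; u=3/4·(-2.556183)+0·(-15.716429)+0·0.031005≈-1.917138; next y=-1/10·(-0.443817)+1/4·(-1.917138)≈-0.434903
n=10: y≈-0.434903, sp=-3, e=sp−y≈-2.565097; I≈-18.281527, D=e−e_prev≈-0.008914; u=3/4·(-2.565097)+0·(-18.281527)+0·(-0.008914)≈-1.923823; next y=-1/10·(-0.434903)+1/4·(-1.923823)≈-0.437465
n=11: y≈-0.437465, sp=-3, e=sp−y≈-2.562535; I≈-20.844061, D=e−e_prev≈0.002563; u=3/4·(-2.562535)+0·(-20.844061)+0·0.002563≈-1.921901; next y=-1/10·(-0.437465)+1/4·(-1.921901)≈-0.436729
n=12: y≈-0.436729, sp=-3, e=sp−y≈-2.563271; I≈-23.407332, D=e−e_prev≈-0.000737; u=3/4·(-2.563271)+0·(-23.407332)+0·(-0.000737)≈-1.922453; next y=-1/10·(-0.436729)+1/4·(-1.922453)≈-0.436941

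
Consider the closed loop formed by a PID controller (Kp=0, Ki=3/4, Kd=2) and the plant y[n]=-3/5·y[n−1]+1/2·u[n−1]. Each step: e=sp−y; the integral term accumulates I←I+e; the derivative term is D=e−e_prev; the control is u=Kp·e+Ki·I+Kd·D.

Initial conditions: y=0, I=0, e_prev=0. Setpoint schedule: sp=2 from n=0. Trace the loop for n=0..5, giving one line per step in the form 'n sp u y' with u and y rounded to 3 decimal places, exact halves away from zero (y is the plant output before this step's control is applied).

(exact arithmetic carried between steps; '≈' marks a value shown rounded to 6 d.p. or computed from one; I and e_prev carry over from the previous line; the table rounds u and y to 3 d.p., halves away from zero)
n=0: y=0, sp=2, e=sp−y=2; I=2, D=e−e_prev=2; u=0·2+3/4·2+2·2=5.5; next y=-3/5·0+1/2·5.5=2.75
n=1: y=2.75, sp=2, e=sp−y=-0.75; I=1.25, D=e−e_prev=-2.75; u=0·(-0.75)+3/4·1.25+2·(-2.75)=-4.5625; next y=-3/5·2.75+1/2·(-4.5625)=-3.93125
n=2: y=-3.93125, sp=2, e=sp−y=5.93125; I=7.18125, D=e−e_prev=6.68125; u=0·5.93125+3/4·7.18125+2·6.68125≈18.748438; next y=-3/5·(-3.93125)+1/2·18.748438≈11.732969
n=3: y≈11.732969, sp=2, e=sp−y≈-9.732969; I≈-2.551719, D=e−e_prev≈-15.664219; u=0·(-9.732969)+3/4·(-2.551719)+2·(-15.664219)≈-33.242227; next y=-3/5·11.732969+1/2·(-33.242227)≈-23.660895
n=4: y≈-23.660895, sp=2, e=sp−y≈25.660895; I≈23.109176, D=e−e_prev≈35.393863; u=0·25.660895+3/4·23.109176+2·35.393863≈88.119608; next y=-3/5·(-23.660895)+1/2·88.119608≈58.256341
n=5: y≈58.256341, sp=2, e=sp−y≈-56.256341; I≈-33.147165, D=e−e_prev≈-81.917235; u=0·(-56.256341)+3/4·(-33.147165)+2·(-81.917235)≈-188.694845; next y=-3/5·58.256341+1/2·(-188.694845)≈-129.301227

0 2 5.500 0.000
1 2 -4.563 2.750
2 2 18.748 -3.931
3 2 -33.242 11.733
4 2 88.120 -23.661
5 2 -188.695 58.256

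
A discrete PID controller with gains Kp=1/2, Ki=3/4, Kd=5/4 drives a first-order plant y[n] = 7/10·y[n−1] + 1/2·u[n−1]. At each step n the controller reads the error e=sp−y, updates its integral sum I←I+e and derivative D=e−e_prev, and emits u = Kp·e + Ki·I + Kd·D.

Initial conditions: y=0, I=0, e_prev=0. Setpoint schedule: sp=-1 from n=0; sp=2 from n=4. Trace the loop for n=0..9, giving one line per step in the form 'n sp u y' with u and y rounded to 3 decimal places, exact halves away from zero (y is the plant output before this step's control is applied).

(exact arithmetic carried between steps; '≈' marks a value shown rounded to 6 d.p. or computed from one; I and e_prev carry over from the previous line; the table rounds u and y to 3 d.p., halves away from zero)
n=0: y=0, sp=-1, e=sp−y=-1; I=-1, D=e−e_prev=-1; u=1/2·(-1)+3/4·(-1)+5/4·(-1)=-2.5; next y=7/10·0+1/2·(-2.5)=-1.25
n=1: y=-1.25, sp=-1, e=sp−y=0.25; I=-0.75, D=e−e_prev=1.25; u=1/2·0.25+3/4·(-0.75)+5/4·1.25=1.125; next y=7/10·(-1.25)+1/2·1.125=-0.3125
n=2: y=-0.3125, sp=-1, e=sp−y=-0.6875; I=-1.4375, D=e−e_prev=-0.9375; u=1/2·(-0.6875)+3/4·(-1.4375)+5/4·(-0.9375)=-2.59375; next y=7/10·(-0.3125)+1/2·(-2.59375)=-1.515625
n=3: y=-1.515625, sp=-1, e=sp−y=0.515625; I=-0.921875, D=e−e_prev=1.203125; u=1/2·0.515625+3/4·(-0.921875)+5/4·1.203125≈1.070313; next y=7/10·(-1.515625)+1/2·1.070313≈-0.525781
n=4: y≈-0.525781, sp=2, e=sp−y≈2.525781; I≈1.603906, D=e−e_prev≈2.010156; u=1/2·2.525781+3/4·1.603906+5/4·2.010156≈4.978516; next y=7/10·(-0.525781)+1/2·4.978516≈2.121211
n=5: y≈2.121211, sp=2, e=sp−y≈-0.121211; I≈1.482695, D=e−e_prev≈-2.646992; u=1/2·(-0.121211)+3/4·1.482695+5/4·(-2.646992)≈-2.257324; next y=7/10·2.121211+1/2·(-2.257324)≈0.356186
n=6: y≈0.356186, sp=2, e=sp−y≈1.643814; I≈3.126510, D=e−e_prev≈1.765025; u=1/2·1.643814+3/4·3.126510+5/4·1.765025≈5.373071; next y=7/10·0.356186+1/2·5.373071≈2.935866
n=7: y≈2.935866, sp=2, e=sp−y≈-0.935866; I≈2.190644, D=e−e_prev≈-2.579680; u=1/2·(-0.935866)+3/4·2.190644+5/4·(-2.579680)≈-2.049550; next y=7/10·2.935866+1/2·(-2.049550)≈1.030331
n=8: y≈1.030331, sp=2, e=sp−y≈0.969669; I≈3.160313, D=e−e_prev≈1.905534; u=1/2·0.969669+3/4·3.160313+5/4·1.905534≈5.236987; next y=7/10·1.030331+1/2·5.236987≈3.339725
n=9: y≈3.339725, sp=2, e=sp−y≈-1.339725; I≈1.820588, D=e−e_prev≈-2.309394; u=1/2·(-1.339725)+3/4·1.820588+5/4·(-2.309394)≈-2.191165; next y=7/10·3.339725+1/2·(-2.191165)≈1.242225

0 -1 -2.500 0.000
1 -1 1.125 -1.250
2 -1 -2.594 -0.313
3 -1 1.070 -1.516
4 2 4.979 -0.526
5 2 -2.257 2.121
6 2 5.373 0.356
7 2 -2.050 2.936
8 2 5.237 1.030
9 2 -2.191 3.340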